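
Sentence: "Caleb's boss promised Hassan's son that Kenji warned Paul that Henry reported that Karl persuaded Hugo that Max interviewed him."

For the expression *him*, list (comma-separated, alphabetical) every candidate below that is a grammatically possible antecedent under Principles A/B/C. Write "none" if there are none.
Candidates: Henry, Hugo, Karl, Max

*him* is a pronoun; Principle B requires it to be free in its binding domain — the clause headed by 'interviewed'.
— Henry: subject of the clause headed by 'reported'; c-commands the pronoun but lies outside its binding domain — allowed.
— Hugo: object of the clause headed by 'persuaded'; c-commands the pronoun but lies outside its binding domain — allowed.
— Karl: subject of the clause headed by 'persuaded'; c-commands the pronoun but lies outside its binding domain — allowed.
— Max: subject of the clause headed by 'interviewed'; c-commands the pronoun within its binding domain — blocked (Principle B).

Henry, Hugo, Karl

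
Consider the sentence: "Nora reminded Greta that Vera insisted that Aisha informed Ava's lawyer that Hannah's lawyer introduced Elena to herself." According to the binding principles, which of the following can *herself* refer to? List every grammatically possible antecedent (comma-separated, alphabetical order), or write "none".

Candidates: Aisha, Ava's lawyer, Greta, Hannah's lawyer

*herself* is a reflexive; Principle A requires it to be bound within its binding domain — the clause headed by 'introduced'.
— Aisha: subject of the clause headed by 'informed'; c-commands the reflexive but lies outside its binding domain — cannot bind it (Principle A).
— Ava's lawyer: object of the clause headed by 'informed'; c-commands the reflexive but lies outside its binding domain — cannot bind it (Principle A).
— Greta: object of the matrix clause; c-commands the reflexive but lies outside its binding domain — cannot bind it (Principle A).
— Hannah's lawyer: subject of the clause headed by 'introduced'; c-commands the reflexive within its binding domain — allowed (Principle A).

Hannah's lawyer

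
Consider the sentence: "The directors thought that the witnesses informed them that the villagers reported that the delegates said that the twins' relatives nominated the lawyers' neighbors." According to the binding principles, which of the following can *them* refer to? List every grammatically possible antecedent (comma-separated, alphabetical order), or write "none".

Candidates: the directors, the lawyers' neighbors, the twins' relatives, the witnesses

*them* is a pronoun; Principle B requires it to be free in its binding domain — the clause headed by 'informed'.
— the directors: subject of the matrix clause; c-commands the pronoun but lies outside its binding domain — allowed.
— the lawyers' neighbors: object of the clause headed by 'nominated'; is c-commanded by the pronoun; coreference would bind this R-expression — blocked (Principle C).
— the twins' relatives: subject of the clause headed by 'nominated'; is c-commanded by the pronoun; coreference would bind this R-expression — blocked (Principle C).
— the witnesses: subject of the clause headed by 'informed'; c-commands the pronoun within its binding domain — blocked (Principle B).

the directors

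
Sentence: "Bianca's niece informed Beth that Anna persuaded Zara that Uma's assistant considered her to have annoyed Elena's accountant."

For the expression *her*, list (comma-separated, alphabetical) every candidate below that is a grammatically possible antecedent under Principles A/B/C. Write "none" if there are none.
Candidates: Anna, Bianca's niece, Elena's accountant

Anna, Bianca's niece

*her* is a pronoun; Principle B requires it to be free in its binding domain — the clause headed by 'considered'.
— Anna: subject of the clause headed by 'persuaded'; c-commands the pronoun but lies outside its binding domain — allowed.
— Bianca's niece: subject of the matrix clause; c-commands the pronoun but lies outside its binding domain — allowed.
— Elena's accountant: object of the clause headed by 'annoyed'; is c-commanded by the pronoun; coreference would bind this R-expression — blocked (Principle C).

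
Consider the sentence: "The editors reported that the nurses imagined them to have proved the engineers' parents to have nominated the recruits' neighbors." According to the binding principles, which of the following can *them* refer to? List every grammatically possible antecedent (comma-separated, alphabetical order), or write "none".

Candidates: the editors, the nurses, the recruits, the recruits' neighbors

the editors

*them* is a pronoun; Principle B requires it to be free in its binding domain — the clause headed by 'imagined'.
— the editors: subject of the matrix clause; c-commands the pronoun but lies outside its binding domain — allowed.
— the nurses: subject of the clause headed by 'imagined'; c-commands the pronoun within its binding domain — blocked (Principle B).
— the recruits: possessor inside the object DP of the clause headed by 'nominated'; is c-commanded by the pronoun; coreference would bind this R-expression — blocked (Principle C).
— the recruits' neighbors: object of the clause headed by 'nominated'; is c-commanded by the pronoun; coreference would bind this R-expression — blocked (Principle C).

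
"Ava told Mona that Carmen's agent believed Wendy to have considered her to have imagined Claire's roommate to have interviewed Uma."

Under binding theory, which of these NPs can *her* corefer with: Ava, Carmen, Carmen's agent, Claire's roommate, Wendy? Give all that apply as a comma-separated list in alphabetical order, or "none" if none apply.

*her* is a pronoun; Principle B requires it to be free in its binding domain — the clause headed by 'considered'.
— Ava: subject of the matrix clause; c-commands the pronoun but lies outside its binding domain — allowed.
— Carmen: possessor inside the subject DP of the clause headed by 'believed'; does not c-command the pronoun — Principle B does not apply; allowed.
— Carmen's agent: subject of the clause headed by 'believed'; c-commands the pronoun but lies outside its binding domain — allowed.
— Claire's roommate: subject of the clause headed by 'interviewed'; is c-commanded by the pronoun; coreference would bind this R-expression — blocked (Principle C).
— Wendy: subject of the clause headed by 'considered'; c-commands the pronoun within its binding domain — blocked (Principle B).

Ava, Carmen, Carmen's agent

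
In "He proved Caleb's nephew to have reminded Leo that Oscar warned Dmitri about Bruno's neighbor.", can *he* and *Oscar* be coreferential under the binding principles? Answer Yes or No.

*Oscar* is an R-expression; Principle C requires it to be free (not bound by any c-commanding expression).
— he: subject of the matrix clause; the pronoun c-commands the R-expression — coreference blocked (Principle C).

No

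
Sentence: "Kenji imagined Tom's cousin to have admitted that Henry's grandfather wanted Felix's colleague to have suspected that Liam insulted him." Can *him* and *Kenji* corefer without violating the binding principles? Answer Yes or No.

*Kenji* is an R-expression; Principle C requires it to be free (not bound by any c-commanding expression).
— him: object of the clause headed by 'insulted'; the pronoun does not c-command the R-expression — coreference allowed.

Yes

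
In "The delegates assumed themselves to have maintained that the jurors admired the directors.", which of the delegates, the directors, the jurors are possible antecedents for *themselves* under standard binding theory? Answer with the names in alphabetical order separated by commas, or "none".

*themselves* is a reflexive; Principle A requires it to be bound within its binding domain — the matrix clause.
— the delegates: subject of the matrix clause; c-commands the reflexive within its binding domain — allowed (Principle A).
— the directors: object of the clause headed by 'admired'; does not c-command the reflexive — cannot bind it (Principle A).
— the jurors: subject of the clause headed by 'admired'; does not c-command the reflexive — cannot bind it (Principle A).

the delegates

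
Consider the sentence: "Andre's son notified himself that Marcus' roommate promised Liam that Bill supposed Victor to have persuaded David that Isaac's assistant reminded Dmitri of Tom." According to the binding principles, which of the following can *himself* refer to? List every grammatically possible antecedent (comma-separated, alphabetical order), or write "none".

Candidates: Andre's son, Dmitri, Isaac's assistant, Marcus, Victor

Andre's son

*himself* is a reflexive; Principle A requires it to be bound within its binding domain — the matrix clause.
— Andre's son: subject of the matrix clause; c-commands the reflexive within its binding domain — allowed (Principle A).
— Dmitri: object of the clause headed by 'reminded'; does not c-command the reflexive — cannot bind it (Principle A).
— Isaac's assistant: subject of the clause headed by 'reminded'; does not c-command the reflexive — cannot bind it (Principle A).
— Marcus: possessor inside the subject DP of the clause headed by 'promised'; does not c-command the reflexive — cannot bind it (Principle A).
— Victor: subject of the clause headed by 'persuaded'; does not c-command the reflexive — cannot bind it (Principle A).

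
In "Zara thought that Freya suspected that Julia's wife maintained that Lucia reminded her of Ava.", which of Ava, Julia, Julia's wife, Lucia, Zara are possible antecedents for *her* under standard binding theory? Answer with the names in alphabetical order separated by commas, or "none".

Julia, Julia's wife, Zara

*her* is a pronoun; Principle B requires it to be free in its binding domain — the clause headed by 'reminded'.
— Ava: second object of the clause headed by 'reminded'; is c-commanded by the pronoun; coreference would bind this R-expression — blocked (Principle C).
— Julia: possessor inside the subject DP of the clause headed by 'maintained'; does not c-command the pronoun — Principle B does not apply; allowed.
— Julia's wife: subject of the clause headed by 'maintained'; c-commands the pronoun but lies outside its binding domain — allowed.
— Lucia: subject of the clause headed by 'reminded'; c-commands the pronoun within its binding domain — blocked (Principle B).
— Zara: subject of the matrix clause; c-commands the pronoun but lies outside its binding domain — allowed.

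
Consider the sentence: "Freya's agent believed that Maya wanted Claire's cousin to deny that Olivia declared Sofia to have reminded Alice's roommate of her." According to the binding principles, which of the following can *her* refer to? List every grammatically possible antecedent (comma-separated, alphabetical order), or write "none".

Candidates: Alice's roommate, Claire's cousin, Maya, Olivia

Claire's cousin, Maya, Olivia

*her* is a pronoun; Principle B requires it to be free in its binding domain — the clause headed by 'reminded'.
— Alice's roommate: object of the clause headed by 'reminded'; c-commands the pronoun within its binding domain — blocked (Principle B).
— Claire's cousin: subject of the clause headed by 'deny'; c-commands the pronoun but lies outside its binding domain — allowed.
— Maya: subject of the clause headed by 'wanted'; c-commands the pronoun but lies outside its binding domain — allowed.
— Olivia: subject of the clause headed by 'declared'; c-commands the pronoun but lies outside its binding domain — allowed.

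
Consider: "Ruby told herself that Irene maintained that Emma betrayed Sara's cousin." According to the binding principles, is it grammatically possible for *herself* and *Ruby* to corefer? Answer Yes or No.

Yes

*herself* is a reflexive; Principle A requires it to be bound within its binding domain — the matrix clause.
— Ruby: subject of the matrix clause; c-commands the reflexive within its binding domain — allowed (Principle A).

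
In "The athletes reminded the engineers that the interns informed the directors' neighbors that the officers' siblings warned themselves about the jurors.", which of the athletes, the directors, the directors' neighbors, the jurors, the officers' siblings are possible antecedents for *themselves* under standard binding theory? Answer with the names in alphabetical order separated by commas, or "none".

*themselves* is a reflexive; Principle A requires it to be bound within its binding domain — the clause headed by 'warned'.
— the athletes: subject of the matrix clause; c-commands the reflexive but lies outside its binding domain — cannot bind it (Principle A).
— the directors: possessor inside the object DP of the clause headed by 'informed'; does not c-command the reflexive — cannot bind it (Principle A).
— the directors' neighbors: object of the clause headed by 'informed'; c-commands the reflexive but lies outside its binding domain — cannot bind it (Principle A).
— the jurors: second object of the clause headed by 'warned'; does not c-command the reflexive — cannot bind it (Principle A).
— the officers' siblings: subject of the clause headed by 'warned'; c-commands the reflexive within its binding domain — allowed (Principle A).

the officers' siblings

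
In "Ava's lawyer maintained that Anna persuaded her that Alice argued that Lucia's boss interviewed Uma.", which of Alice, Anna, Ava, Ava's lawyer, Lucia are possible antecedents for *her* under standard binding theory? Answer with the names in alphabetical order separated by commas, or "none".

*her* is a pronoun; Principle B requires it to be free in its binding domain — the clause headed by 'persuaded'.
— Alice: subject of the clause headed by 'argued'; is c-commanded by the pronoun; coreference would bind this R-expression — blocked (Principle C).
— Anna: subject of the clause headed by 'persuaded'; c-commands the pronoun within its binding domain — blocked (Principle B).
— Ava: possessor inside the subject DP of the matrix clause; does not c-command the pronoun — Principle B does not apply; allowed.
— Ava's lawyer: subject of the matrix clause; c-commands the pronoun but lies outside its binding domain — allowed.
— Lucia: possessor inside the subject DP of the clause headed by 'interviewed'; is c-commanded by the pronoun; coreference would bind this R-expression — blocked (Principle C).

Ava, Ava's lawyer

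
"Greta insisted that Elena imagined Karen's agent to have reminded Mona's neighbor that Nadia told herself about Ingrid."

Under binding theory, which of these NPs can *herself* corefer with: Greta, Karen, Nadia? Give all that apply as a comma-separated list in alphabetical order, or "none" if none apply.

Nadia

*herself* is a reflexive; Principle A requires it to be bound within its binding domain — the clause headed by 'told'.
— Greta: subject of the matrix clause; c-commands the reflexive but lies outside its binding domain — cannot bind it (Principle A).
— Karen: possessor inside the subject DP of the clause headed by 'reminded'; does not c-command the reflexive — cannot bind it (Principle A).
— Nadia: subject of the clause headed by 'told'; c-commands the reflexive within its binding domain — allowed (Principle A).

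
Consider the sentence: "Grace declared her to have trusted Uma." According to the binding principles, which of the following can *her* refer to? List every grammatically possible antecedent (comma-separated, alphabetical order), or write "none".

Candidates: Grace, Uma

none

*her* is a pronoun; Principle B requires it to be free in its binding domain — the matrix clause.
— Grace: subject of the matrix clause; c-commands the pronoun within its binding domain — blocked (Principle B).
— Uma: object of the clause headed by 'trusted'; is c-commanded by the pronoun; coreference would bind this R-expression — blocked (Principle C).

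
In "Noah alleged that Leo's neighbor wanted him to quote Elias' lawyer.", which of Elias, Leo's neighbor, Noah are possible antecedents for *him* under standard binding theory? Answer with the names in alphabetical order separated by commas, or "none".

Noah

*him* is a pronoun; Principle B requires it to be free in its binding domain — the clause headed by 'wanted'.
— Elias: possessor inside the object DP of the clause headed by 'quote'; is c-commanded by the pronoun; coreference would bind this R-expression — blocked (Principle C).
— Leo's neighbor: subject of the clause headed by 'wanted'; c-commands the pronoun within its binding domain — blocked (Principle B).
— Noah: subject of the matrix clause; c-commands the pronoun but lies outside its binding domain — allowed.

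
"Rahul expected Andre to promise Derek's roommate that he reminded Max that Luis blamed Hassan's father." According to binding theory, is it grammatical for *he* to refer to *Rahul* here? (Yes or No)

Yes

*Rahul* is an R-expression; Principle C requires it to be free (not bound by any c-commanding expression).
— he: subject of the clause headed by 'reminded'; the pronoun does not c-command the R-expression — coreference allowed.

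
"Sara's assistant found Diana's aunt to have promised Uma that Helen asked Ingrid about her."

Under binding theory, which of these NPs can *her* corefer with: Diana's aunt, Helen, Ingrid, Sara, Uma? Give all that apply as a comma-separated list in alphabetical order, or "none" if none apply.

Diana's aunt, Sara, Uma

*her* is a pronoun; Principle B requires it to be free in its binding domain — the clause headed by 'asked'.
— Diana's aunt: subject of the clause headed by 'promised'; c-commands the pronoun but lies outside its binding domain — allowed.
— Helen: subject of the clause headed by 'asked'; c-commands the pronoun within its binding domain — blocked (Principle B).
— Ingrid: object of the clause headed by 'asked'; c-commands the pronoun within its binding domain — blocked (Principle B).
— Sara: possessor inside the subject DP of the matrix clause; does not c-command the pronoun — Principle B does not apply; allowed.
— Uma: object of the clause headed by 'promised'; c-commands the pronoun but lies outside its binding domain — allowed.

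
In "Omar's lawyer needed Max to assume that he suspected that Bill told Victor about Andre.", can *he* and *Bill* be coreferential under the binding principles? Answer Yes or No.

No

*Bill* is an R-expression; Principle C requires it to be free (not bound by any c-commanding expression).
— he: subject of the clause headed by 'suspected'; the pronoun c-commands the R-expression — coreference blocked (Principle C).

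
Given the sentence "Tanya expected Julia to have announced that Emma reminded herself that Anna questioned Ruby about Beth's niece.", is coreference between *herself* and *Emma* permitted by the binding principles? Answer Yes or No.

Yes

*herself* is a reflexive; Principle A requires it to be bound within its binding domain — the clause headed by 'reminded'.
— Emma: subject of the clause headed by 'reminded'; c-commands the reflexive within its binding domain — allowed (Principle A).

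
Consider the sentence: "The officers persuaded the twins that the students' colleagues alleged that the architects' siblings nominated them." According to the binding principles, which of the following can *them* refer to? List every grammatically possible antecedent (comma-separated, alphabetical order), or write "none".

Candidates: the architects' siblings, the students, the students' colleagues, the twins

*them* is a pronoun; Principle B requires it to be free in its binding domain — the clause headed by 'nominated'.
— the architects' siblings: subject of the clause headed by 'nominated'; c-commands the pronoun within its binding domain — blocked (Principle B).
— the students: possessor inside the subject DP of the clause headed by 'alleged'; does not c-command the pronoun — Principle B does not apply; allowed.
— the students' colleagues: subject of the clause headed by 'alleged'; c-commands the pronoun but lies outside its binding domain — allowed.
— the twins: object of the matrix clause; c-commands the pronoun but lies outside its binding domain — allowed.

the students, the students' colleagues, the twins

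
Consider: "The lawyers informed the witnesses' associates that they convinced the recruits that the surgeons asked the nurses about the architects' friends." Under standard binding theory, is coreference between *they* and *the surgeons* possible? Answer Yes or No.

No

*the surgeons* is an R-expression; Principle C requires it to be free (not bound by any c-commanding expression).
— they: subject of the clause headed by 'convinced'; the pronoun c-commands the R-expression — coreference blocked (Principle C).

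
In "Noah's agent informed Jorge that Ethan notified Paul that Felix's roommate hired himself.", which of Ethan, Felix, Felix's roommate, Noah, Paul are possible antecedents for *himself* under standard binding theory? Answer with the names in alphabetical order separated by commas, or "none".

*himself* is a reflexive; Principle A requires it to be bound within its binding domain — the clause headed by 'hired'.
— Ethan: subject of the clause headed by 'notified'; c-commands the reflexive but lies outside its binding domain — cannot bind it (Principle A).
— Felix: possessor inside the subject DP of the clause headed by 'hired'; does not c-command the reflexive — cannot bind it (Principle A).
— Felix's roommate: subject of the clause headed by 'hired'; c-commands the reflexive within its binding domain — allowed (Principle A).
— Noah: possessor inside the subject DP of the matrix clause; does not c-command the reflexive — cannot bind it (Principle A).
— Paul: object of the clause headed by 'notified'; c-commands the reflexive but lies outside its binding domain — cannot bind it (Principle A).

Felix's roommate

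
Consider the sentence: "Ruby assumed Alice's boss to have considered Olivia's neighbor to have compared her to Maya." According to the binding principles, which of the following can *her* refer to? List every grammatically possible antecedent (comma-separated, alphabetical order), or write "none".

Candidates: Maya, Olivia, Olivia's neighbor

Olivia

*her* is a pronoun; Principle B requires it to be free in its binding domain — the clause headed by 'compared'.
— Maya: second object of the clause headed by 'compared'; is c-commanded by the pronoun; coreference would bind this R-expression — blocked (Principle C).
— Olivia: possessor inside the subject DP of the clause headed by 'compared'; does not c-command the pronoun — Principle B does not apply; allowed.
— Olivia's neighbor: subject of the clause headed by 'compared'; c-commands the pronoun within its binding domain — blocked (Principle B).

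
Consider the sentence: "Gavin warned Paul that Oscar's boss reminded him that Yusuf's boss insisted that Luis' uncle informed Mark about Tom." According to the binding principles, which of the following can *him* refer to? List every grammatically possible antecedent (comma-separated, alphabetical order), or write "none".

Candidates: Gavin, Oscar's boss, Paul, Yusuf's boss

*him* is a pronoun; Principle B requires it to be free in its binding domain — the clause headed by 'reminded'.
— Gavin: subject of the matrix clause; c-commands the pronoun but lies outside its binding domain — allowed.
— Oscar's boss: subject of the clause headed by 'reminded'; c-commands the pronoun within its binding domain — blocked (Principle B).
— Paul: object of the matrix clause; c-commands the pronoun but lies outside its binding domain — allowed.
— Yusuf's boss: subject of the clause headed by 'insisted'; is c-commanded by the pronoun; coreference would bind this R-expression — blocked (Principle C).

Gavin, Paul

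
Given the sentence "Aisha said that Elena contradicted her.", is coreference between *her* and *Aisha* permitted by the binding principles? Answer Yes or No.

Yes

*her* is a pronoun; Principle B requires it to be free in its binding domain — the clause headed by 'contradicted'.
— Aisha: subject of the matrix clause; c-commands the pronoun but lies outside its binding domain — allowed.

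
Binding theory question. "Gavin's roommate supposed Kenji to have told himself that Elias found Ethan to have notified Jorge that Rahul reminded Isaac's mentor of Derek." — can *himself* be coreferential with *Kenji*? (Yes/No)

Yes

*himself* is a reflexive; Principle A requires it to be bound within its binding domain — the clause headed by 'told'.
— Kenji: subject of the clause headed by 'told'; c-commands the reflexive within its binding domain — allowed (Principle A).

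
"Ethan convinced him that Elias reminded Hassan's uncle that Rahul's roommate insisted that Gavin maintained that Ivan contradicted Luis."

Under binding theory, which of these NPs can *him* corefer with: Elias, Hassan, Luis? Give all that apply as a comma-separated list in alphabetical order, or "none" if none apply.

none

*him* is a pronoun; Principle B requires it to be free in its binding domain — the matrix clause.
— Elias: subject of the clause headed by 'reminded'; is c-commanded by the pronoun; coreference would bind this R-expression — blocked (Principle C).
— Hassan: possessor inside the object DP of the clause headed by 'reminded'; is c-commanded by the pronoun; coreference would bind this R-expression — blocked (Principle C).
— Luis: object of the clause headed by 'contradicted'; is c-commanded by the pronoun; coreference would bind this R-expression — blocked (Principle C).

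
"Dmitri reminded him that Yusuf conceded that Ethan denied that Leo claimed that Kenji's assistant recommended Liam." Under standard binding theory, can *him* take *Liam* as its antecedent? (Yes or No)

*him* is a pronoun; Principle B requires it to be free in its binding domain — the matrix clause.
— Liam: object of the clause headed by 'recommended'; is c-commanded by the pronoun; coreference would bind this R-expression — blocked (Principle C).

No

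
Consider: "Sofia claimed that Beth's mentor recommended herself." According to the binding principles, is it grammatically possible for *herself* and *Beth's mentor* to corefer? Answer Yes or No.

*herself* is a reflexive; Principle A requires it to be bound within its binding domain — the clause headed by 'recommended'.
— Beth's mentor: subject of the clause headed by 'recommended'; c-commands the reflexive within its binding domain — allowed (Principle A).

Yes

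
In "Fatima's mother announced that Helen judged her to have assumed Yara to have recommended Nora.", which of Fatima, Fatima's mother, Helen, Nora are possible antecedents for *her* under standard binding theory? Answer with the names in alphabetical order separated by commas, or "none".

Fatima, Fatima's mother

*her* is a pronoun; Principle B requires it to be free in its binding domain — the clause headed by 'judged'.
— Fatima: possessor inside the subject DP of the matrix clause; does not c-command the pronoun — Principle B does not apply; allowed.
— Fatima's mother: subject of the matrix clause; c-commands the pronoun but lies outside its binding domain — allowed.
— Helen: subject of the clause headed by 'judged'; c-commands the pronoun within its binding domain — blocked (Principle B).
— Nora: object of the clause headed by 'recommended'; is c-commanded by the pronoun; coreference would bind this R-expression — blocked (Principle C).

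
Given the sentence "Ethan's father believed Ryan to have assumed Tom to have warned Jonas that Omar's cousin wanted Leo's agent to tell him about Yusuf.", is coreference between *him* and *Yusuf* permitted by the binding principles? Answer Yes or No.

No

*him* is a pronoun; Principle B requires it to be free in its binding domain — the clause headed by 'tell'.
— Yusuf: second object of the clause headed by 'tell'; is c-commanded by the pronoun; coreference would bind this R-expression — blocked (Principle C).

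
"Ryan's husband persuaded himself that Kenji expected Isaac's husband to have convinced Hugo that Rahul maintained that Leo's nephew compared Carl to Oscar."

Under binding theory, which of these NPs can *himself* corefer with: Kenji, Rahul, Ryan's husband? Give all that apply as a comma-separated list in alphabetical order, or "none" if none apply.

*himself* is a reflexive; Principle A requires it to be bound within its binding domain — the matrix clause.
— Kenji: subject of the clause headed by 'expected'; does not c-command the reflexive — cannot bind it (Principle A).
— Rahul: subject of the clause headed by 'maintained'; does not c-command the reflexive — cannot bind it (Principle A).
— Ryan's husband: subject of the matrix clause; c-commands the reflexive within its binding domain — allowed (Principle A).

Ryan's husband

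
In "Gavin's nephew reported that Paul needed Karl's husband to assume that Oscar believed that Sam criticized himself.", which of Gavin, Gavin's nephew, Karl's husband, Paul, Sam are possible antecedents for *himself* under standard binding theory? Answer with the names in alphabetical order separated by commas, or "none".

*himself* is a reflexive; Principle A requires it to be bound within its binding domain — the clause headed by 'criticized'.
— Gavin: possessor inside the subject DP of the matrix clause; does not c-command the reflexive — cannot bind it (Principle A).
— Gavin's nephew: subject of the matrix clause; c-commands the reflexive but lies outside its binding domain — cannot bind it (Principle A).
— Karl's husband: subject of the clause headed by 'assume'; c-commands the reflexive but lies outside its binding domain — cannot bind it (Principle A).
— Paul: subject of the clause headed by 'needed'; c-commands the reflexive but lies outside its binding domain — cannot bind it (Principle A).
— Sam: subject of the clause headed by 'criticized'; c-commands the reflexive within its binding domain — allowed (Principle A).

Sam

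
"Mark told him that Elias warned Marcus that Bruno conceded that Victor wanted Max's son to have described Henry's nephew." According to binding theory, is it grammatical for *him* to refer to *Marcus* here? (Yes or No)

*Marcus* is an R-expression; Principle C requires it to be free (not bound by any c-commanding expression).
— him: object of the matrix clause; the pronoun c-commands the R-expression — coreference blocked (Principle C).

No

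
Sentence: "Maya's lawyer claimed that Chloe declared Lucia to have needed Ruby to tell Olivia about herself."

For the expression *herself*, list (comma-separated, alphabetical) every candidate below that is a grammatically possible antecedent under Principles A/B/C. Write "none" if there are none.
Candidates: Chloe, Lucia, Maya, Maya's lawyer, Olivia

Olivia

*herself* is a reflexive; Principle A requires it to be bound within its binding domain — the clause headed by 'tell'.
— Chloe: subject of the clause headed by 'declared'; c-commands the reflexive but lies outside its binding domain — cannot bind it (Principle A).
— Lucia: subject of the clause headed by 'needed'; c-commands the reflexive but lies outside its binding domain — cannot bind it (Principle A).
— Maya: possessor inside the subject DP of the matrix clause; does not c-command the reflexive — cannot bind it (Principle A).
— Maya's lawyer: subject of the matrix clause; c-commands the reflexive but lies outside its binding domain — cannot bind it (Principle A).
— Olivia: object of the clause headed by 'tell'; c-commands the reflexive within its binding domain — allowed (Principle A).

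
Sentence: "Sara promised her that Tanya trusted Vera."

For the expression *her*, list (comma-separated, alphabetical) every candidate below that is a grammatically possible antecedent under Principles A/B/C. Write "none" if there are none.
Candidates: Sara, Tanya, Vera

*her* is a pronoun; Principle B requires it to be free in its binding domain — the matrix clause.
— Sara: subject of the matrix clause; c-commands the pronoun within its binding domain — blocked (Principle B).
— Tanya: subject of the clause headed by 'trusted'; is c-commanded by the pronoun; coreference would bind this R-expression — blocked (Principle C).
— Vera: object of the clause headed by 'trusted'; is c-commanded by the pronoun; coreference would bind this R-expression — blocked (Principle C).

none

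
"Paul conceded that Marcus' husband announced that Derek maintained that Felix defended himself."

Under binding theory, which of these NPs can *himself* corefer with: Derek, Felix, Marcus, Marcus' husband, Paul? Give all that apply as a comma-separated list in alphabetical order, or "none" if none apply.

Felix

*himself* is a reflexive; Principle A requires it to be bound within its binding domain — the clause headed by 'defended'.
— Derek: subject of the clause headed by 'maintained'; c-commands the reflexive but lies outside its binding domain — cannot bind it (Principle A).
— Felix: subject of the clause headed by 'defended'; c-commands the reflexive within its binding domain — allowed (Principle A).
— Marcus: possessor inside the subject DP of the clause headed by 'announced'; does not c-command the reflexive — cannot bind it (Principle A).
— Marcus' husband: subject of the clause headed by 'announced'; c-commands the reflexive but lies outside its binding domain — cannot bind it (Principle A).
— Paul: subject of the matrix clause; c-commands the reflexive but lies outside its binding domain — cannot bind it (Principle A).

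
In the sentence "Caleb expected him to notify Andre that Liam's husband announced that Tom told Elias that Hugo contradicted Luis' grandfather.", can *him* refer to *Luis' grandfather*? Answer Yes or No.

*him* is a pronoun; Principle B requires it to be free in its binding domain — the matrix clause.
— Luis' grandfather: object of the clause headed by 'contradicted'; is c-commanded by the pronoun; coreference would bind this R-expression — blocked (Principle C).

No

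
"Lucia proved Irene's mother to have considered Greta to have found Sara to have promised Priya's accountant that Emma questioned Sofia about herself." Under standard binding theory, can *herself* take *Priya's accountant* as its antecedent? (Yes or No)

No

*herself* is a reflexive; Principle A requires it to be bound within its binding domain — the clause headed by 'questioned'.
— Priya's accountant: object of the clause headed by 'promised'; c-commands the reflexive but lies outside its binding domain — cannot bind it (Principle A).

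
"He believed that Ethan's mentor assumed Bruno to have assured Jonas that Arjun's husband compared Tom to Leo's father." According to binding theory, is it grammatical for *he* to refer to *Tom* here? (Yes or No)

No

*Tom* is an R-expression; Principle C requires it to be free (not bound by any c-commanding expression).
— he: subject of the matrix clause; the pronoun c-commands the R-expression — coreference blocked (Principle C).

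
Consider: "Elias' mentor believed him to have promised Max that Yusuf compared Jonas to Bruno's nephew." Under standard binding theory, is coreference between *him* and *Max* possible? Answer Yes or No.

*Max* is an R-expression; Principle C requires it to be free (not bound by any c-commanding expression).
— him: subject of the clause headed by 'promised'; the pronoun c-commands the R-expression — coreference blocked (Principle C).

No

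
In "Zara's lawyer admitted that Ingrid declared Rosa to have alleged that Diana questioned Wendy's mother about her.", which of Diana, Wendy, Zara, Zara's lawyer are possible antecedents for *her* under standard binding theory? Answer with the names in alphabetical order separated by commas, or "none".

Wendy, Zara, Zara's lawyer

*her* is a pronoun; Principle B requires it to be free in its binding domain — the clause headed by 'questioned'.
— Diana: subject of the clause headed by 'questioned'; c-commands the pronoun within its binding domain — blocked (Principle B).
— Wendy: possessor inside the object DP of the clause headed by 'questioned'; does not c-command the pronoun — Principle B does not apply; allowed.
— Zara: possessor inside the subject DP of the matrix clause; does not c-command the pronoun — Principle B does not apply; allowed.
— Zara's lawyer: subject of the matrix clause; c-commands the pronoun but lies outside its binding domain — allowed.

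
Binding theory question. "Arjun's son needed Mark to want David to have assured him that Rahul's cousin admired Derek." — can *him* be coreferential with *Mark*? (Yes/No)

Yes

*him* is a pronoun; Principle B requires it to be free in its binding domain — the clause headed by 'assured'.
— Mark: subject of the clause headed by 'want'; c-commands the pronoun but lies outside its binding domain — allowed.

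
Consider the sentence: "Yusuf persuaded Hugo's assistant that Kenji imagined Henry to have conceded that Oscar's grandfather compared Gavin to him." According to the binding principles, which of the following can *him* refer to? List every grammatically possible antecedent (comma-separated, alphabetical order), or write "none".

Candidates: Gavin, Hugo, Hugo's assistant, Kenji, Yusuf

Hugo, Hugo's assistant, Kenji, Yusuf

*him* is a pronoun; Principle B requires it to be free in its binding domain — the clause headed by 'compared'.
— Gavin: object of the clause headed by 'compared'; c-commands the pronoun within its binding domain — blocked (Principle B).
— Hugo: possessor inside the object DP of the matrix clause; does not c-command the pronoun — Principle B does not apply; allowed.
— Hugo's assistant: object of the matrix clause; c-commands the pronoun but lies outside its binding domain — allowed.
— Kenji: subject of the clause headed by 'imagined'; c-commands the pronoun but lies outside its binding domain — allowed.
— Yusuf: subject of the matrix clause; c-commands the pronoun but lies outside its binding domain — allowed.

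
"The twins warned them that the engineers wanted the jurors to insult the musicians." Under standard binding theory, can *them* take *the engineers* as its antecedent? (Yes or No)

*them* is a pronoun; Principle B requires it to be free in its binding domain — the matrix clause.
— the engineers: subject of the clause headed by 'wanted'; is c-commanded by the pronoun; coreference would bind this R-expression — blocked (Principle C).

No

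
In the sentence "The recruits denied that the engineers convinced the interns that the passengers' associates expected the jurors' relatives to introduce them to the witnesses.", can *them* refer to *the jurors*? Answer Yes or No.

Yes

*them* is a pronoun; Principle B requires it to be free in its binding domain — the clause headed by 'introduce'.
— the jurors: possessor inside the subject DP of the clause headed by 'introduce'; does not c-command the pronoun — Principle B does not apply; allowed.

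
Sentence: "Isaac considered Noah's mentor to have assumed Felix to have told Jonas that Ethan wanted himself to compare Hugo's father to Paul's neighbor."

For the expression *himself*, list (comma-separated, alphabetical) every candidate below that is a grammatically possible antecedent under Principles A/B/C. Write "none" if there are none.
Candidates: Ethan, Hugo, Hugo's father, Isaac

*himself* is a reflexive; Principle A requires it to be bound within its binding domain — the clause headed by 'wanted'.
— Ethan: subject of the clause headed by 'wanted'; c-commands the reflexive within its binding domain — allowed (Principle A).
— Hugo: possessor inside the object DP of the clause headed by 'compare'; does not c-command the reflexive — cannot bind it (Principle A).
— Hugo's father: object of the clause headed by 'compare'; does not c-command the reflexive — cannot bind it (Principle A).
— Isaac: subject of the matrix clause; c-commands the reflexive but lies outside its binding domain — cannot bind it (Principle A).

Ethan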